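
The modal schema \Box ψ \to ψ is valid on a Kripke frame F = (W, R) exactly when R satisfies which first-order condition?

reflexivity

Suppose □ψ→ψ is valid. At any x set V(ψ)={w : Rxw}. Then □ψ holds at x, so ψ holds at x, i.e. Rxx.
Conversely, any frame satisfying \forall x Rxx validates the schema.
Frame condition: \forall x Rxx.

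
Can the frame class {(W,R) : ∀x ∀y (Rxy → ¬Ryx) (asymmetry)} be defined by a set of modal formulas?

Any modally definable frame class is closed under surjective bounded morphisms.
The 4-cycle (worlds 0,1,2,3 with 0→1→2→3→0) is asymmetric. Mapping every world to a single reflexive point • is a surjective bounded morphism, and the reflexive point is not asymmetric (R•• but asymmetry requires ¬R••).
So no modal formula (or set of formulas) defines exactly the asymmetric frames.

Not modally definable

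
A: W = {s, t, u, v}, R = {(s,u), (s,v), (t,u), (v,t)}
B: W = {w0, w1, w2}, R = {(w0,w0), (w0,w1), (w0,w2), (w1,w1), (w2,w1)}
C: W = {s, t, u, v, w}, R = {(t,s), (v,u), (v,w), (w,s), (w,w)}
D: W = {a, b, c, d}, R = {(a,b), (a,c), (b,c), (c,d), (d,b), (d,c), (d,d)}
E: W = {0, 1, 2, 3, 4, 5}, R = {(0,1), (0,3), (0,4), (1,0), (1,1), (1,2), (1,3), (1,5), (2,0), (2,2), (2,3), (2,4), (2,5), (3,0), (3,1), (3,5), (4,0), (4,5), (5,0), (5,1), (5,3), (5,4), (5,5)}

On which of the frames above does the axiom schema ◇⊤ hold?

B, D, E

The schema corresponds to seriality: ∀x ∃y Rxy.
A: fails — world u has no successor.
B: condition met.
C: fails — world s has no successor.
D: condition met.
E: condition met.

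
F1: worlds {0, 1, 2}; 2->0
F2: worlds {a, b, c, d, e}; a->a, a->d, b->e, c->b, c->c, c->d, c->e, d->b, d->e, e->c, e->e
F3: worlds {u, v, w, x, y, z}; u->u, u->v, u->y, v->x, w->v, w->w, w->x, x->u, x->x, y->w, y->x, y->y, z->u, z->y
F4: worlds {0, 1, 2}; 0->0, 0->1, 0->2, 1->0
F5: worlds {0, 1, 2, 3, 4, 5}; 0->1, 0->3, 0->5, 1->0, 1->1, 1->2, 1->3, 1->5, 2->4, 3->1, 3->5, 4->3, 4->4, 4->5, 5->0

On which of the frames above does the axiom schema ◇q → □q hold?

F1

The schema corresponds to partial functionality: ∀x ∀y ∀z (Rxy ∧ Rxz → y = z).
F1: satisfies the condition.
F2: fails — a sees both a and d.
F3: fails — u sees both u and v.
F4: fails — 0 sees both 0 and 1.
F5: fails — 0 sees both 1 and 3.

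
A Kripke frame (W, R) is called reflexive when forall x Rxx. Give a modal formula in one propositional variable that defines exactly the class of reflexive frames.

□r → r

The condition is reflexivity. The T schema □r → r defines it.
Suppose □r→r is valid. At any x set V(r)={w : Rxw}. Then □r holds at x, so r holds at x, i.e. Rxx.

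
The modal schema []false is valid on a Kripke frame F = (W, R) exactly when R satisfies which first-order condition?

emptiness of R: forall x forall y ~Rxy

□⊥ is valid iff no world has any successor (otherwise □⊥ fails at any world with one).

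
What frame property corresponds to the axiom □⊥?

Emptiness of R

□⊥ is valid iff no world has any successor (otherwise □⊥ fails at any world with one).
Conversely, any frame satisfying ∀x ∀y ¬Rxy validates the schema.
Frame condition: ∀x ∀y ¬Rxy.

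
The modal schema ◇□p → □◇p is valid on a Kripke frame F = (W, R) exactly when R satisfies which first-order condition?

Suppose ◇□p→□◇p is valid. Take Rxy, Rxz and set V(p)={w : Ryw}. Then □p at y so ◇□p at x, so □◇p at x, so ◇p at z, giving w with Rzw and Ryw.
Conversely, on a frame with convergence the schema holds at every world under every valuation.
So the correspondent is convergence.

convergence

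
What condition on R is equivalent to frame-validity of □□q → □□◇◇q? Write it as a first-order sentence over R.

This is a Sahlqvist (Geach-type) schema ◇^0□^2q → □^2◇^2q.
First-order correspondent: ∀x ∀z (xR²z → ∃w (xR²w ∧ zR²w)).

∀x ∀z (xR²z → ∃w (xR²w ∧ zR²w))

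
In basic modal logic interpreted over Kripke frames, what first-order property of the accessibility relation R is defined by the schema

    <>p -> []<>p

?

The Euclidean property

This schema is the 5 axiom.
Its frame correspondent is the Euclidean property — forall x forall y forall z (Rxy & Rxz -> Ryz).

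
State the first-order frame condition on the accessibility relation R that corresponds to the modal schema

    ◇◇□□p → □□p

∀x ∀y ∀z ((xR²y ∧ xR²z) → ∃w (yR²w ∧ z = w))

This is a Sahlqvist (Geach-type) schema ◇^2□^2p → □^2◇^0p.
Minimal-valuation argument: fix x; take any y with xR^2y and any z with xR^2z. Set V(p) to the set of worlds R-reachable from y in exactly 2 steps. Then □^2p holds at y, so the antecedent holds at x; validity forces ◇^0p at z, giving a w with zR^0w and yR^2w.
First-order correspondent: ∀x ∀y ∀z ((xR²y ∧ xR²z) → ∃w (yR²w ∧ z = w)).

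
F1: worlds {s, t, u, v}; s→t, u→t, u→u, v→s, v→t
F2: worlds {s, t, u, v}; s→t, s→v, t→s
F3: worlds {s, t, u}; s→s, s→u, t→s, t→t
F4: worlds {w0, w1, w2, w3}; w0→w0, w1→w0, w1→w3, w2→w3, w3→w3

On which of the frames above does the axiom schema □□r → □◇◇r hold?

Frame correspondent (Sahlqvist): ∀x ∀z (xRz → ∃w (xR²w ∧ zR²w)) — i.e. a generalized confluence (Geach) condition.
F1: fails — sRt but no w with sR²w and tR²w.
F2: fails — sRt but no w with sR²w and tR²w.
F3: fails — sRu but no w with sR²w and uR²w.
F4: ✓.

F4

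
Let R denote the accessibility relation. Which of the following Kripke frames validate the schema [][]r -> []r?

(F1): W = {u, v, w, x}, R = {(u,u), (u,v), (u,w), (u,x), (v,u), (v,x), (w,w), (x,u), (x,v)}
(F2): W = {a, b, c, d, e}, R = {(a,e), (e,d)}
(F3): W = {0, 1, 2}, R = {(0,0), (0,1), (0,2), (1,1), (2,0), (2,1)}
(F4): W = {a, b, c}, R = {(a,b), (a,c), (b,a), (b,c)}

This is the axiom for density; its first-order frame correspondent is forall x forall y (Rxy -> exists z (Rxz & Rzy)).
(F1): ✓.
(F2): fails — Rae but no z with Raz and Rze.
(F3): ✓.
(F4): fails — Rab but no z with Raz and Rzb.
Valid on: (F1), (F3).

(F1), (F3)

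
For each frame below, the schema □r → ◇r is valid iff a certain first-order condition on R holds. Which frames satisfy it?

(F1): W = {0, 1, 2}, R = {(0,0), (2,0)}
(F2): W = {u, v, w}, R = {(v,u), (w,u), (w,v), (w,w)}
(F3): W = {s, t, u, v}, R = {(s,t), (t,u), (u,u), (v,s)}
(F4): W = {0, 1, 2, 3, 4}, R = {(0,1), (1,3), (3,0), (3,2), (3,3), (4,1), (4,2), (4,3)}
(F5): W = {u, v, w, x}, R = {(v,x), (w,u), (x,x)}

The schema corresponds to seriality: ∀x ∃y Rxy.
(F1): fails — world 1 has no successor.
(F2): fails — world u has no successor.
(F3): condition met.
(F4): fails — world 2 has no successor.
(F5): fails — world u has no successor.

(F3)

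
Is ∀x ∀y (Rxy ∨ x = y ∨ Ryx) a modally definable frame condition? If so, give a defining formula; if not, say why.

No — not modally definable

Modal frame validity is preserved under disjoint unions.
Take 4 disjoint single-world reflexive frames: each is trivially connected, but their disjoint union has 4 worlds with no edge between distinct components, so it is not connected.
So no modal formula (or set of formulas) defines exactly the connected frames.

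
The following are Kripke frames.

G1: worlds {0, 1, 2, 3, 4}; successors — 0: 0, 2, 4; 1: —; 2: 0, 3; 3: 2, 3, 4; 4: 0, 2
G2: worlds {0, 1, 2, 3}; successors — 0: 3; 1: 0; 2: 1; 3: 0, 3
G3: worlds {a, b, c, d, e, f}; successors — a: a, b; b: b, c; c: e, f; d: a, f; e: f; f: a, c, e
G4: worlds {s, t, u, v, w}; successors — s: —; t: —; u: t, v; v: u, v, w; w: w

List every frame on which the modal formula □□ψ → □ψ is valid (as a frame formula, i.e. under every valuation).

Frame correspondent (Sahlqvist): ∀x ∀y (Rxy → ∃z (Rxz ∧ Rzy)) — i.e. density.
G1: satisfies the condition.
G2: fails — R10 but no z with R1z and Rz0.
G3: fails — Rfc but no z with Rfz and Rzc.
G4: fails — Rut but no z with Ruz and Rzt.

G1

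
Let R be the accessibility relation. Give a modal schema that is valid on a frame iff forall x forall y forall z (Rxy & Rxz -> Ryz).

The condition is the Euclidean property. The 5 schema ◇q → □◇q defines it.
Suppose ◇q→□◇q is valid. Take Rxy, Rxz and set V(q)={y}. Then ◇q at x, so □◇q at x, so ◇q at z, so some w with Rzw has q; w=y, i.e. Rzy. By symmetry of the argument, Ryz.

◇q → □◇q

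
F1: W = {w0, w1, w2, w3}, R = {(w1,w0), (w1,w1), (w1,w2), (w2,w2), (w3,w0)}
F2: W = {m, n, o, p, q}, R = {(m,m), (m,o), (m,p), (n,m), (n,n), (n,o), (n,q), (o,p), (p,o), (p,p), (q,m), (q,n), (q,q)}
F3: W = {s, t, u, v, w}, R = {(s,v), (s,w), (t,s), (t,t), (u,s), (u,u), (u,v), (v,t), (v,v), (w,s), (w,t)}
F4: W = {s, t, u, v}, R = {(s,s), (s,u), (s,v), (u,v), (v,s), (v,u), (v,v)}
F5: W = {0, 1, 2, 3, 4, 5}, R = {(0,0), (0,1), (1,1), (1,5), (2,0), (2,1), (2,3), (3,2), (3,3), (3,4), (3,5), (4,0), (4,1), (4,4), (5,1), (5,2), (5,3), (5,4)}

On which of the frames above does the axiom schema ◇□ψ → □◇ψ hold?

F4

Frame correspondent (Sahlqvist): ∀x ∀y ∀z (Rxy ∧ Rxz → ∃w (Ryw ∧ Rzw)) — i.e. convergence.
F1: fails — Rw1w2 and Rw1w0 but w2 and w0 have no common successor.
F2: fails — Rnn and Rno but n and o have no common successor.
F3: fails — Rts and Rtt but s and t have no common successor.
F4: holds.
F5: fails — R23 and R20 but 3 and 0 have no common successor.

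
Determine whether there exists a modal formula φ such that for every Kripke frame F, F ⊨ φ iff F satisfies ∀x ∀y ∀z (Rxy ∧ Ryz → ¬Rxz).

If a class were modally definable it would be closed under surjective bounded morphisms (Goldblatt–Thomason).
The 7-cycle (worlds 0,1,2,3,4,5,6 with 0→1→2→3→4→5→6→0) is intransitive. Mapping every world to a single reflexive point • is a surjective bounded morphism; the reflexive point is not intransitive (R••∧R•• but R••).
So the class is not modally definable.

No — not modally definable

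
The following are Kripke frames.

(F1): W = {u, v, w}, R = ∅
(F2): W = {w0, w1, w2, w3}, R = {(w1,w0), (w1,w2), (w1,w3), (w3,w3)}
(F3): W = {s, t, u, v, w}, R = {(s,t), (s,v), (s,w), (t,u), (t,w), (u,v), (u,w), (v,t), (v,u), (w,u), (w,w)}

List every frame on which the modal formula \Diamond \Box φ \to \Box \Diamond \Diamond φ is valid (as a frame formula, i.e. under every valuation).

Frame correspondent (Sahlqvist): \forall x \forall y \forall z ((xRy \wedge xRz) \to \exists w (yRw \wedge z R^2 w)) — i.e. a generalized confluence (Geach) condition.
(F1): condition met.
(F2): fails — w1Rw0, w1Rw0 but no w with w0Rw and w0R²w.
(F3): condition met.

(F1), (F3)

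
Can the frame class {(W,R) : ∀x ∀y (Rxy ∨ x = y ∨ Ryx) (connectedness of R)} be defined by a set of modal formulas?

No — not modally definable

Modal frame validity is preserved under disjoint unions.
Take 3 disjoint single-world reflexive frames: each is trivially connected, but their disjoint union has 3 worlds with no edge between distinct components, so it is not connected.
So no modal formula (or set of formulas) defines exactly the connected frames.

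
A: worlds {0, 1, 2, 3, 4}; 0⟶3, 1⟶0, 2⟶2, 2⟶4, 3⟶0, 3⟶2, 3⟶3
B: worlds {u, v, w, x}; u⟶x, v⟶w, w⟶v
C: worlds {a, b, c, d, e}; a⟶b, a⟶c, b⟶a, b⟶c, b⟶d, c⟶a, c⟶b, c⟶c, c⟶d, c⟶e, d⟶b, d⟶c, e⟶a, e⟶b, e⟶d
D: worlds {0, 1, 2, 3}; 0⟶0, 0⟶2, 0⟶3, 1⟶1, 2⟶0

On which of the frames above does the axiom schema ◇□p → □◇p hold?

Frame correspondent (Sahlqvist): ∀x ∀y ∀z (Rxy ∧ Rxz → ∃w (Ryw ∧ Rzw)) — i.e. convergence.
A: fails — R22 and R24 but 2 and 4 have no common successor.
B: fails — Rux and Rux but x and x have no common successor.
C: holds.
D: fails — R00 and R03 but 0 and 3 have no common successor.
Valid on: C.

C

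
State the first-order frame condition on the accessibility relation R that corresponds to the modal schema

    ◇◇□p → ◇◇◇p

This is a Sahlqvist (Geach-type) schema ◇^2□^1p → □^0◇^3p.
Minimal-valuation argument: fix x; take any y with xR^2y and any z with xR^0z. Set V(p) to the set of worlds R-reachable from y in exactly 1 step. Then □^1p holds at y, so the antecedent holds at x; validity forces ◇^3p at z, giving a w with zR^3w and yR^1w.
First-order correspondent: ∀x ∀y (xR²y → ∃w (yRw ∧ xR³w)).

∀x ∀y (xR²y → ∃w (yRw ∧ xR³w))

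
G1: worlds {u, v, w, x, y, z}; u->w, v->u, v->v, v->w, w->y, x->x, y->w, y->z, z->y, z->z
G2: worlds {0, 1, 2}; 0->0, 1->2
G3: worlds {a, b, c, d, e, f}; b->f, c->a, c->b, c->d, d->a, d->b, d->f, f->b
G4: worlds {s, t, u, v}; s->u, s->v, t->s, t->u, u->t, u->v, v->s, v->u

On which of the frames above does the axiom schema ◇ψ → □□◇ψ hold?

G2

Frame correspondent (Sahlqvist): ∀x ∀y ∀z ((xRy ∧ xR²z) → ∃w (y = w ∧ zRw)) — i.e. a generalized confluence (Geach) condition.
G1: fails — vRu, vR²u but no t with u=t and uRt.
G2: ✓.
G3: fails — cRa, cR²a but no w with a=w and aRw.
G4: fails — sRu, sR²u but no w with u=w and uRw.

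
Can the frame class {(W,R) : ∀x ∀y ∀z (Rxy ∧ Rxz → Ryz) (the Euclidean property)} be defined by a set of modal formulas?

Yes: it is the Euclidean property, defined by the 5 schema ◇r → □◇r.

Definable; ◇r → □◇r defines it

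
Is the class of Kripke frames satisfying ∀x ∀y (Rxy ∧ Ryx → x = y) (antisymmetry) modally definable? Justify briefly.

Modal frame validity is preserved under surjective bounded morphisms.
The 8-cycle (worlds 0,1,2,3,4,5,6,7 with 0→1→2→3→4→5→6→7→0) is antisymmetric. Sending even-indexed worlds to s and odd-indexed worlds to t is a surjective bounded morphism onto the two-world frame with s↔t, which is not antisymmetric.
So the class is not modally definable.

No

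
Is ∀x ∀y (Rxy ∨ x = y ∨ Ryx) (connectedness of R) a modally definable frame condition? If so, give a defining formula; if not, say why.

No

If a class were modally definable it would be closed under disjoint unions (Goldblatt–Thomason).
Take 4 disjoint single-world reflexive frames: each is trivially connected, but their disjoint union has 4 worlds with no edge between distinct components, so it is not connected.
Hence connectedness of R is not modally definable.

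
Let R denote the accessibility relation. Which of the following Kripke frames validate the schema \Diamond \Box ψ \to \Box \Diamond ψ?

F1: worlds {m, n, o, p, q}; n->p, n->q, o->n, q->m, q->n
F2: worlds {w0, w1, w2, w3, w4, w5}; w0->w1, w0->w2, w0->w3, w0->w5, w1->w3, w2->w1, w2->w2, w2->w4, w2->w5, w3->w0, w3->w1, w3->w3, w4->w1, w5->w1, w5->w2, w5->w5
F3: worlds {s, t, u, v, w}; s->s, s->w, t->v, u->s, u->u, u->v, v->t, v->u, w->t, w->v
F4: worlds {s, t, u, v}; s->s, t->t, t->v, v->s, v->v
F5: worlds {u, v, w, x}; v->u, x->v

This is the axiom for convergence; its first-order frame correspondent is \forall x \forall y \forall z (Rxy \wedge Rxz \to \exists w (Ryw \wedge Rzw)).
F1: fails — Rnq and Rnp but q and p have no common successor.
F2: fails — Rw0w5 and Rw0w1 but w5 and w1 have no common successor.
F3: fails — Rsw and Rss but w and s have no common successor.
F4: ✓.
F5: fails — Rvu and Rvu but u and u have no common successor.
Valid on: F4.

F4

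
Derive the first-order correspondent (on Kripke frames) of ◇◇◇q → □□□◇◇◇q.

∀x ∀y ∀z ((xR³y ∧ xR³z) → ∃w (y = w ∧ zR³w))

This is a Sahlqvist (Geach-type) schema ◇^3□^0q → □^3◇^3q.
Minimal-valuation argument: fix x; take any y with xR^3y and any z with xR^3z. Set V(q) to the set of worlds R-reachable from y in exactly 0 steps. Then □^0q holds at y, so the antecedent holds at x; validity forces ◇^3q at z, giving a w with zR^3w and yR^0w.
First-order correspondent: ∀x ∀y ∀z ((xR³y ∧ xR³z) → ∃w (y = w ∧ zR³w)).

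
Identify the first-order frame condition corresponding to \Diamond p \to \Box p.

partial functionality

Suppose ◇p→□p is valid. Take Rxy, Rxz and set V(p)={y}. Then ◇p at x, so □p at x, so p at z, i.e. z=y.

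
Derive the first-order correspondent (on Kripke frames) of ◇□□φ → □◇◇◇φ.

This is a Sahlqvist (Geach-type) schema ◇^1□^2φ → □^1◇^3φ.
Minimal-valuation argument: fix x; take any y with xR^1y and any z with xR^1z. Set V(φ) to the set of worlds R-reachable from y in exactly 2 steps. Then □^2φ holds at y, so the antecedent holds at x; validity forces ◇^3φ at z, giving a w with zR^3w and yR^2w.
First-order correspondent: ∀x ∀y ∀z ((xRy ∧ xRz) → ∃w (yR²w ∧ zR³w)).

∀x ∀y ∀z ((xRy ∧ xRz) → ∃w (yR²w ∧ zR³w))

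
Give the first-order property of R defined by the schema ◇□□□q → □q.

∀x ∀y ∀z ((xRy ∧ xRz) → ∃w (yR³w ∧ z = w))

This is a Sahlqvist (Geach-type) schema ◇^1□^3q → □^1◇^0q.
Minimal-valuation argument: fix x; take any y with xR^1y and any z with xR^1z. Set V(q) to the set of worlds R-reachable from y in exactly 3 steps. Then □^3q holds at y, so the antecedent holds at x; validity forces ◇^0q at z, giving a w with zR^0w and yR^3w.
First-order correspondent: ∀x ∀y ∀z ((xRy ∧ xRz) → ∃w (yR³w ∧ z = w)).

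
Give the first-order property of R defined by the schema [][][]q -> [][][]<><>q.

This is a Sahlqvist (Geach-type) schema ◇^0□^3q → □^3◇^2q.
Minimal-valuation argument: fix x; take any y with xR^0y and any z with xR^3z. Set V(q) to the set of worlds R-reachable from y in exactly 3 steps. Then □^3q holds at y, so the antecedent holds at x; validity forces ◇^2q at z, giving a w with zR^2w and yR^3w.
First-order correspondent: forall x forall z (x R^3 z -> exists w (x R^3 w & z R^2 w)).

forall x forall z (x R^3 z -> exists w (x R^3 w & z R^2 w))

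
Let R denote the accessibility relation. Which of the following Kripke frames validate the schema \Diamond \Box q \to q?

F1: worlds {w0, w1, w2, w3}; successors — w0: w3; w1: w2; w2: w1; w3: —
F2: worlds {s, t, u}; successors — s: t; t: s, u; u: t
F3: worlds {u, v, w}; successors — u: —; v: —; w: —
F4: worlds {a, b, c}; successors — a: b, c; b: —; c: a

F2, F3

This is the axiom for symmetry; its first-order frame correspondent is \forall x \forall y (Rxy \to Ryx).
F1: fails — Rw0w3 but not Rw3w0.
F2: satisfies the condition.
F3: satisfies the condition.
F4: fails — Rab but not Rba.
Valid on: F2, F3.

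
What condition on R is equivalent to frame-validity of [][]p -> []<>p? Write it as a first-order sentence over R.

This is a Sahlqvist (Geach-type) schema ◇^0□^2p → □^1◇^1p.
Minimal-valuation argument: fix x; take any y with xR^0y and any z with xR^1z. Set V(p) to the set of worlds R-reachable from y in exactly 2 steps. Then □^2p holds at y, so the antecedent holds at x; validity forces ◇^1p at z, giving a w with zR^1w and yR^2w.
First-order correspondent: forall x forall z (xRz -> exists w (x R^2 w & zRw)).

forall x forall z (xRz -> exists w (x R^2 w & zRw))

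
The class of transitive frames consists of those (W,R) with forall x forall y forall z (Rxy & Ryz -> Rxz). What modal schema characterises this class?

The condition is transitivity. The 4 schema □ψ → □□ψ defines it.
Suppose □ψ→□□ψ is valid. Take Rxy, Ryz and set V(ψ)={w : Rxw}. Then □ψ at x, so □□ψ at x, so □ψ at y, so ψ at z, i.e. Rxz.

□ψ → □□ψ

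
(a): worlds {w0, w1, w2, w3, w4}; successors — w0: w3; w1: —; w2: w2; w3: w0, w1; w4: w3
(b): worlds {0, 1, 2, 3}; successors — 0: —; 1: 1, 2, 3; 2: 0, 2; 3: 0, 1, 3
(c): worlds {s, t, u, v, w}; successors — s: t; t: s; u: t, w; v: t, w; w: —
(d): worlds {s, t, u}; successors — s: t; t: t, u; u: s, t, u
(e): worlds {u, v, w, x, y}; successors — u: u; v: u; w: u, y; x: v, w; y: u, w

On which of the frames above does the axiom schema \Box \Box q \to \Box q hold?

The schema corresponds to density: \forall x \forall y (Rxy \to \exists z (Rxz \wedge Rzy)).
(a): fails — Rw3w1 but no z with Rw3z and Rzw1.
(b): holds.
(c): fails — Ruw but no z with Ruz and Rzw.
(d): holds.
(e): fails — Rxw but no z with Rxz and Rzw.

(b), (d)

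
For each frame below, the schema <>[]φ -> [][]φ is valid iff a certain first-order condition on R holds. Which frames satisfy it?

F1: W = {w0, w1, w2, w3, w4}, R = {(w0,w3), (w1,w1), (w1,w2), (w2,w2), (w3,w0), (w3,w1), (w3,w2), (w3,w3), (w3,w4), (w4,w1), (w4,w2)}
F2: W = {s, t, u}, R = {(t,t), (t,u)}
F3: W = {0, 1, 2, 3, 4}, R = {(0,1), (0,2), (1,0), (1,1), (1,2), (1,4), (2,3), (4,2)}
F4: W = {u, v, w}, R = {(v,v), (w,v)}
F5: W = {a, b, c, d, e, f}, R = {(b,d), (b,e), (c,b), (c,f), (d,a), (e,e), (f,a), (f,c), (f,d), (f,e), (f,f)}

Frame correspondent (Sahlqvist): forall x forall y forall z ((xRy & x R^2 z) -> exists w (yRw & z = w)) — i.e. a generalized confluence (Geach) condition.
F1: fails — w1Rw2, w1R²w1 but no w with w2Rw and w1=w.
F2: fails — tRu, tR²t but no w with uRw and t=w.
F3: fails — 0R1, 0R²3 but no w with 1Rw and 3=w.
F4: condition met.
F5: fails — bRd, bR²e but no w with dRw and e=w.
Valid on: F4.

F4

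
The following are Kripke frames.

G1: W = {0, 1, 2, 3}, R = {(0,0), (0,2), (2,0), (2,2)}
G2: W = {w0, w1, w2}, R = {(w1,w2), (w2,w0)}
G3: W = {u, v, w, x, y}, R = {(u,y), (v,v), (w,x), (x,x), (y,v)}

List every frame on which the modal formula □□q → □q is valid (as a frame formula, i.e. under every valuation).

The schema corresponds to density: ∀x ∀y (Rxy → ∃z (Rxz ∧ Rzy)).
G1: holds.
G2: fails — Rw1w2 but no z with Rw1z and Rzw2.
G3: fails — Ruy but no z with Ruz and Rzy.

G1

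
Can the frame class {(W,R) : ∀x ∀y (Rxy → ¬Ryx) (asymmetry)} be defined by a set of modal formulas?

No

If a class were modally definable it would be closed under surjective bounded morphisms (Goldblatt–Thomason).
The 3-cycle (worlds a,b,c with a→b→c→a) is asymmetric. Mapping every world to a single reflexive point • is a surjective bounded morphism, and the reflexive point is not asymmetric (R•• but asymmetry requires ¬R••).
So no modal formula (or set of formulas) defines exactly the asymmetric frames.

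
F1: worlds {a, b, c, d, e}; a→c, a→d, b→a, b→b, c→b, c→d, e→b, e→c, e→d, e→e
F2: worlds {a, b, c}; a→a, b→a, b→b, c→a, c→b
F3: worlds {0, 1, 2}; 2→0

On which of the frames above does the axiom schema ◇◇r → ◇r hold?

F2, F3

This is the axiom for transitivity; its first-order frame correspondent is ∀x ∀y ∀z (Rxy ∧ Ryz → Rxz).
F1: fails — Reb and Rba but not Rea.
F2: ✓.
F3: ✓.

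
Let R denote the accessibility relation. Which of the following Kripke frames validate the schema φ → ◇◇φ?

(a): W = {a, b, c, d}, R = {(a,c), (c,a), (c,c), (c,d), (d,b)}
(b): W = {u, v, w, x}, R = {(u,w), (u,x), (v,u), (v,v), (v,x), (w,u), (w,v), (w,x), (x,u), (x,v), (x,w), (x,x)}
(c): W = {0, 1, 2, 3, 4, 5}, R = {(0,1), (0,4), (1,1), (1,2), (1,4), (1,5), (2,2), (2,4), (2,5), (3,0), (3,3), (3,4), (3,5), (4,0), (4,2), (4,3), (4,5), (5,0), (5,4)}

(b), (c)

This is the axiom for a generalized confluence (Geach) condition; its first-order frame correspondent is ∀x ∃w (x = w ∧ xR²w).
(a): fails — at b but no w with b=w and bR²w.
(b): holds.
(c): holds.
Valid on: (b), (c).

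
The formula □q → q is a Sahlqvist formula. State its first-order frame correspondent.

Suppose □q→q is valid. At any x set V(q)={w : Rxw}. Then □q holds at x, so q holds at x, i.e. Rxx.
The converse is a direct semantic check.
Frame condition: ∀x Rxx.

reflexivity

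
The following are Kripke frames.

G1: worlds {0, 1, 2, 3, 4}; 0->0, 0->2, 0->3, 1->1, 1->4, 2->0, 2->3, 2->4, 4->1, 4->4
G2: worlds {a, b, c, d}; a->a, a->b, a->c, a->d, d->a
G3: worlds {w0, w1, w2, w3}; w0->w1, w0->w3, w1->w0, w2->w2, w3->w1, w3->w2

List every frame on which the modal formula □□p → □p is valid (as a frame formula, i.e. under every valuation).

G1, G2

Frame correspondent (Sahlqvist): ∀x ∀y (Rxy → ∃z (Rxz ∧ Rzy)) — i.e. density.
G1: holds.
G2: holds.
G3: fails — Rw1w0 but no z with Rw1z and Rzw0.
Valid on: G1, G2.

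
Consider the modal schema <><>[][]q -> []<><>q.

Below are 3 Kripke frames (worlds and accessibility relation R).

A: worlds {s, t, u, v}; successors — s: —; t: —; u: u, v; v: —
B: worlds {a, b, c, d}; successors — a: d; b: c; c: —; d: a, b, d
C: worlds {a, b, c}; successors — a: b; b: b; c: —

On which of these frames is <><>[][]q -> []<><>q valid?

The schema corresponds to a generalized confluence (Geach) condition: forall x forall y forall z ((x R^2 y & xRz) -> exists w (y R^2 w & z R^2 w)).
A: fails — uR²u, uRv but no w with uR²w and vR²w.
B: fails — aR²b, aRd but no w with bR²w and dR²w.
C: ✓.

C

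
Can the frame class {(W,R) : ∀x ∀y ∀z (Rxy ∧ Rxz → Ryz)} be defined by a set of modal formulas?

Yes — defined by ◇q → □◇q

Yes: it is the Euclidean property, defined by the 5 schema ◇q → □◇q.
Suppose ◇q→□◇q is valid. Take Rxy, Rxz and set V(q)={y}. Then ◇q at x, so □◇q at x, so ◇q at z, so some w with Rzw has q; w=y, i.e. Rzy. By symmetry of the argument, Ryz.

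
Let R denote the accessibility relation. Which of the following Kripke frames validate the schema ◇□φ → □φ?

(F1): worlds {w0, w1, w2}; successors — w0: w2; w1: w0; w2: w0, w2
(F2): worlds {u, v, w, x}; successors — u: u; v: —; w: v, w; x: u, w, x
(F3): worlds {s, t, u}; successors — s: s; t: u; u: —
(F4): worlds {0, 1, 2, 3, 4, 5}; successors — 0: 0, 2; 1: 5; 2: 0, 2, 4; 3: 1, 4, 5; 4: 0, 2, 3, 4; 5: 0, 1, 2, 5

none

Frame correspondent (Sahlqvist): ∀x ∀y ∀z (Rxy ∧ Rxz → Ryz) — i.e. the Euclidean property.
(F1): fails — Rw1w0 and Rw1w0 but not Rw0w0.
(F2): fails — Rwv and Rww but not Rvw.
(F3): fails — Rtu and Rtu but not Ruu.
(F4): fails — R20 and R24 but not R04.
Valid on no frame.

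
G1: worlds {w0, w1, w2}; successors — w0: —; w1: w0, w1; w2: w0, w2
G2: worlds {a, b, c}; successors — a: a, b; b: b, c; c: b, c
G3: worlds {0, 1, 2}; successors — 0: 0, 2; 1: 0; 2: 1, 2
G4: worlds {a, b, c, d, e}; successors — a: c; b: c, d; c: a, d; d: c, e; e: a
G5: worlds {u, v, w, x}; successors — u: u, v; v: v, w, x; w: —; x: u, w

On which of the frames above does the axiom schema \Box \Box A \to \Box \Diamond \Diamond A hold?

G2, G3

The schema corresponds to a generalized confluence (Geach) condition: \forall x \forall z (xRz \to \exists w (x R^2 w \wedge z R^2 w)).
G1: fails — w1Rw0 but no w with w1R²w and w0R²w.
G2: ✓.
G3: ✓.
G4: fails — aRc but no w with aR²w and cR²w.
G5: fails — vRw but no t with vR²t and wR²t.
Valid on: G2, G3.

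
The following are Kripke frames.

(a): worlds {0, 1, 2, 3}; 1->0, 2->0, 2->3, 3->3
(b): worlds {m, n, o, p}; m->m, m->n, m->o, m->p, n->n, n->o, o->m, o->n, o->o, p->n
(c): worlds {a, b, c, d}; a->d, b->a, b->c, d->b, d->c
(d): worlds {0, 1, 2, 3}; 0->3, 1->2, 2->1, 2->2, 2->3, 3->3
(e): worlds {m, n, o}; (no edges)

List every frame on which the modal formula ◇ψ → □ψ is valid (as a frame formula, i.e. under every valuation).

Frame correspondent (Sahlqvist): ∀x ∀y ∀z (Rxy ∧ Rxz → y = z) — i.e. partial functionality.
(a): fails — 2 sees both 0 and 3.
(b): fails — m sees both m and n.
(c): fails — b sees both a and c.
(d): fails — 2 sees both 1 and 2.
(e): condition met.
Valid on: (e).

(e)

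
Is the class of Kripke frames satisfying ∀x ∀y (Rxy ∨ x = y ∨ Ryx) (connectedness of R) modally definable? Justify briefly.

Any modally definable frame class is closed under disjoint unions.
Take 2 disjoint single-world reflexive frames: each is trivially connected, but their disjoint union has 2 worlds with no edge between distinct components, so it is not connected.
So the class is not modally definable.

Not definable by any modal formula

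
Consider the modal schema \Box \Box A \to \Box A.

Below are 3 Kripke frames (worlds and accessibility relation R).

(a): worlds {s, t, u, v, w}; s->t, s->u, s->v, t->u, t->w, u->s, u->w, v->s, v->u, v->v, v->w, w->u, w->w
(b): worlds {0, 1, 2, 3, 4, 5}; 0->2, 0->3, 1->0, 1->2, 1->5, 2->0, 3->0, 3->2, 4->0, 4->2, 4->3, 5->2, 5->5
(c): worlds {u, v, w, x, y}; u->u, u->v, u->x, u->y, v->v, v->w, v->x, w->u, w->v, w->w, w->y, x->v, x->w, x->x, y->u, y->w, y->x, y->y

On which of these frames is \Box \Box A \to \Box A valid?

This is the axiom for density; its first-order frame correspondent is \forall x \forall y (Rxy \to \exists z (Rxz \wedge Rzy)).
(a): fails — Rus but no z with Ruz and Rzs.
(b): fails — R20 but no z with R2z and Rz0.
(c): satisfies the condition.

(c)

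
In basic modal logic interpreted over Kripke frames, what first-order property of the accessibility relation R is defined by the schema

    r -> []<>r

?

Symmetry

Suppose r→□◇r is valid. Take Rxy and set V(r)={x}. Then r at x, so □◇r at x, so ◇r at y, so some z with Ryz has r; z=x, i.e. Ryx.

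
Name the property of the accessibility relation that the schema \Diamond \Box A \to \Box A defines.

the Euclidean property

This schema is equivalent to the 5 axiom ◇A → □◇A.
It corresponds to the Euclidean property: \forall x \forall y \forall z (Rxy \wedge Rxz \to Ryz).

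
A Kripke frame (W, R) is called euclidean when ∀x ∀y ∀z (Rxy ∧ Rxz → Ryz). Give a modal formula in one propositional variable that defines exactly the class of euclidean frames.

◇ψ → □◇ψ

A defining formula is ◇ψ → □◇ψ (the 5 axiom).
Suppose ◇ψ→□◇ψ is valid. Take Rxy, Rxz and set V(ψ)={y}. Then ◇ψ at x, so □◇ψ at x, so ◇ψ at z, so some w with Rzw has ψ; w=y, i.e. Rzy. By symmetry of the argument, Ryz.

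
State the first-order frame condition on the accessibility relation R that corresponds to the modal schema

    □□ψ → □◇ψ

This is a Sahlqvist (Geach-type) schema ◇^0□^2ψ → □^1◇^1ψ.
Minimal-valuation argument: fix x; take any y with xR^0y and any z with xR^1z. Set V(ψ) to the set of worlds R-reachable from y in exactly 2 steps. Then □^2ψ holds at y, so the antecedent holds at x; validity forces ◇^1ψ at z, giving a w with zR^1w and yR^2w.
First-order correspondent: ∀x ∀z (xRz → ∃w (xR²w ∧ zRw)).

∀x ∀z (xRz → ∃w (xR²w ∧ zRw))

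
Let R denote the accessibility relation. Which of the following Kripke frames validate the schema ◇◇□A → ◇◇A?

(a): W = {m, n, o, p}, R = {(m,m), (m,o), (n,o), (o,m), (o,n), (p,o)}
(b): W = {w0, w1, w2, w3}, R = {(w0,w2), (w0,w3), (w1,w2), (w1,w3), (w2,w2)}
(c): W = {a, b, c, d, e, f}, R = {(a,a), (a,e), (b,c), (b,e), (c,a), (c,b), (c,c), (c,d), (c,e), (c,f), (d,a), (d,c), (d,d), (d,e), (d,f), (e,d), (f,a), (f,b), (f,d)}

This is the axiom for a generalized confluence (Geach) condition; its first-order frame correspondent is ∀x ∀y (xR²y → ∃w (yRw ∧ xR²w)).
(a): fails — nR²n but no w with nRw and nR²w.
(b): condition met.
(c): condition met.
Valid on: (b), (c).

(b), (c)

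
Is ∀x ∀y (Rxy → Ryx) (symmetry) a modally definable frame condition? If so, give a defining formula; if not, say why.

The condition is symmetry. A defining modal formula is q → □◇q.

Definable; q → □◇q defines it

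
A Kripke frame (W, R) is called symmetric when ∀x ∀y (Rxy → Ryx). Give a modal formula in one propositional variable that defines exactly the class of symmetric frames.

This is symmetry; the standard corresponding axiom is B: p → □◇p.
Suppose p→□◇p is valid. Take Rxy and set V(p)={x}. Then p at x, so □◇p at x, so ◇p at y, so some z with Ryz has p; z=x, i.e. Ryx.

p → □◇p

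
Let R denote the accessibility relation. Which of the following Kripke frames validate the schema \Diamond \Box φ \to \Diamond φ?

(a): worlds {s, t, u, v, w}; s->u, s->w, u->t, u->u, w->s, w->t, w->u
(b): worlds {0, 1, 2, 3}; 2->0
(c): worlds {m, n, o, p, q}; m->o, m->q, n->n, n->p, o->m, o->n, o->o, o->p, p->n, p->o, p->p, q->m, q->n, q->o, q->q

This is the axiom for a generalized confluence (Geach) condition; its first-order frame correspondent is \forall x \forall y (xRy \to \exists w (yRw \wedge xRw)).
(a): fails — uRt but no w* with tRw* and uRw*.
(b): fails — 2R0 but no w with 0Rw and 2Rw.
(c): holds.
Valid on: (c).

(c)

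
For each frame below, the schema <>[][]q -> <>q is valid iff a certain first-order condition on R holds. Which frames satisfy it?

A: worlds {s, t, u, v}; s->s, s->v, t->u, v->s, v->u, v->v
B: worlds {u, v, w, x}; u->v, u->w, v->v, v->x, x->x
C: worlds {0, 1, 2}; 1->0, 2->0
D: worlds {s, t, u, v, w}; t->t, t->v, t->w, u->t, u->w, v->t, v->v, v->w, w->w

This is the axiom for a generalized confluence (Geach) condition; its first-order frame correspondent is forall x forall y (xRy -> exists w (y R^2 w & xRw)).
A: fails — tRu but no w with uR²w and tRw.
B: fails — uRw but no t with wR²t and uRt.
C: fails — 1R0 but no w with 0R²w and 1Rw.
D: ✓.
Valid on: D.

D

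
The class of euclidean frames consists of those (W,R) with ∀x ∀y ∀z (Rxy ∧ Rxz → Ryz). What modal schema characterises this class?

The condition is the Euclidean property. The 5 schema ◇s → □◇s defines it.

◇s → □◇s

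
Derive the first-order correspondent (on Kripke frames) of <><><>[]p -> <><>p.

forall x forall y (x R^3 y -> exists w (yRw & x R^2 w))

This is a Sahlqvist (Geach-type) schema ◇^3□^1p → □^0◇^2p.
Minimal-valuation argument: fix x; take any y with xR^3y and any z with xR^0z. Set V(p) to the set of worlds R-reachable from y in exactly 1 step. Then □^1p holds at y, so the antecedent holds at x; validity forces ◇^2p at z, giving a w with zR^2w and yR^1w.
First-order correspondent: forall x forall y (x R^3 y -> exists w (yRw & x R^2 w)).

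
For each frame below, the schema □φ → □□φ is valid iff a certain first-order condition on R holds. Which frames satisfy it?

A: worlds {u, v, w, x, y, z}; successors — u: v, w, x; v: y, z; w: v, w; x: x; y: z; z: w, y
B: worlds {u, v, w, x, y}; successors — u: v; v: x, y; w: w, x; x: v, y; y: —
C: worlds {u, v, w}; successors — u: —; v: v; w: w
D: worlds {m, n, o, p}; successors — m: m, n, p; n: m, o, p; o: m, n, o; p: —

C

This is the axiom for transitivity; its first-order frame correspondent is ∀x ∀y ∀z (Rxy ∧ Ryz → Rxz).
A: fails — Ruv and Rvz but not Ruz.
B: fails — Ruv and Rvx but not Rux.
C: ✓.
D: fails — Rom and Rmp but not Rop.
Valid on: C.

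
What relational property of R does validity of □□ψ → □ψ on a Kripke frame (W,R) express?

density: ∀x ∀y (Rxy → ∃z (Rxz ∧ Rzy))

Suppose □□ψ→□ψ is valid. Take Rxy and set V(ψ)={w : xR²w}. Then □□ψ at x, so □ψ at x, so ψ at y, i.e. ∃z(Rxz∧Rzy).
The converse is a direct semantic check.
So the correspondent is density.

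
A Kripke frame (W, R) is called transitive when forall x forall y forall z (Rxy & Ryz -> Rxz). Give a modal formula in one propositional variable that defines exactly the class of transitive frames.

The condition is transitivity. The 4 schema □r → □□r defines it.
Suppose □r→□□r is valid. Take Rxy, Ryz and set V(r)={w : Rxw}. Then □r at x, so □□r at x, so □r at y, so r at z, i.e. Rxz.

□r → □□r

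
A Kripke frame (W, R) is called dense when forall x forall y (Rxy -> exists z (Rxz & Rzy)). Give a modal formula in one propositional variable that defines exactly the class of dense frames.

The condition is density. The C4 schema □□r → □r defines it.
Suppose □□r→□r is valid. Take Rxy and set V(r)={w : xR²w}. Then □□r at x, so □r at x, so r at y, i.e. ∃z(Rxz∧Rzy).

□□r → □r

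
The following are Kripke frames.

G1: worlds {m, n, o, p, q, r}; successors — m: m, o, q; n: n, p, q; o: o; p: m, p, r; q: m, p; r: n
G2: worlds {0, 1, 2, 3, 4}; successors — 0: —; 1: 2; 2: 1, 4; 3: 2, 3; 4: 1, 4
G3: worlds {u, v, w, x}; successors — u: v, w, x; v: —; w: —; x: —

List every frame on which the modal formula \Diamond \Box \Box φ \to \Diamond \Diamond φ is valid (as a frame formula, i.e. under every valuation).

The schema corresponds to a generalized confluence (Geach) condition: \forall x \forall y (xRy \to \exists w (y R^2 w \wedge x R^2 w)).
G1: condition met.
G2: condition met.
G3: fails — uRv but no t with vR²t and uR²t.

G1, G2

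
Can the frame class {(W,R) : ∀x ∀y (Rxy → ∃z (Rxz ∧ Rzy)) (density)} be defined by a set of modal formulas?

Yes — defined by □□p → □p

This is a Sahlqvist condition; the C4 axiom □□p → □p defines it.
Suppose □□p→□p is valid. Take Rxy and set V(p)={w : xR²w}. Then □□p at x, so □p at x, so p at y, i.e. ∃z(Rxz∧Rzy).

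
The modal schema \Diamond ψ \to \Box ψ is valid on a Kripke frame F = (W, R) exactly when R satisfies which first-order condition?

partial functionality

Suppose ◇ψ→□ψ is valid. Take Rxy, Rxz and set V(ψ)={y}. Then ◇ψ at x, so □ψ at x, so ψ at z, i.e. z=y.
The converse is a direct semantic check.
So the correspondent is partial functionality.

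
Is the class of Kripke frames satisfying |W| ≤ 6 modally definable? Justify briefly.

No — not modally definable

Any modally definable frame class is closed under disjoint unions.
Any modal formula valid on each of 7 disjoint one-world frames is valid on their disjoint union (validity is preserved under disjoint unions). Each one-world frame has |W|=1≤6, but the union has |W|=7.
So the class is not modally definable.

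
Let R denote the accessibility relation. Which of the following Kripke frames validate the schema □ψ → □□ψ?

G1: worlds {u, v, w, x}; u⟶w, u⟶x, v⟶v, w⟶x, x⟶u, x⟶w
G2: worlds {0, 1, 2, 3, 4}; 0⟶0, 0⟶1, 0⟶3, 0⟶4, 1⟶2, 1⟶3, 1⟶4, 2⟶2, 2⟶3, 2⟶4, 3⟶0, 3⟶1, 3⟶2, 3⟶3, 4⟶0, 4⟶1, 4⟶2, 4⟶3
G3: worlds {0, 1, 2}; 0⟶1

Frame correspondent (Sahlqvist): ∀x ∀y ∀z (Rxy ∧ Ryz → Rxz) — i.e. transitivity.
G1: fails — Rxw and Rwx but not Rxx.
G2: fails — R32 and R24 but not R34.
G3: holds.

G3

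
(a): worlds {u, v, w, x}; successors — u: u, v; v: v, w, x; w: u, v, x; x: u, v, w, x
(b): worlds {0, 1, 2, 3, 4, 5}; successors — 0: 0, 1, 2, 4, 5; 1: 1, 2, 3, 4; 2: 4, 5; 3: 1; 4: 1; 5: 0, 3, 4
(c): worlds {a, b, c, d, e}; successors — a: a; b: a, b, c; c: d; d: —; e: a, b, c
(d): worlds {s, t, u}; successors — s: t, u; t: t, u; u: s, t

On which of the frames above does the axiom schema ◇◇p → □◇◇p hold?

(a)

Frame correspondent (Sahlqvist): ∀x ∀y ∀z ((xR²y ∧ xRz) → ∃w (y = w ∧ zR²w)) — i.e. a generalized confluence (Geach) condition.
(a): satisfies the condition.
(b): fails — 0R²0, 0R1 but no w with 0=w and 1R²w.
(c): fails — bR²a, bRc but no w with a=w and cR²w.
(d): fails — sR²s, sRu but no w with s=w and uR²w.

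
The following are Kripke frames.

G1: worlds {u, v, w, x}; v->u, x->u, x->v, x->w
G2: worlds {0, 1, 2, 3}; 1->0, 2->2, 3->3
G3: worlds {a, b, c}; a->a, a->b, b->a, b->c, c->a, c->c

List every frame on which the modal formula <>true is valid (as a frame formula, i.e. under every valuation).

The schema corresponds to seriality: forall x exists y Rxy.
G1: fails — world u has no successor.
G2: fails — world 0 has no successor.
G3: condition met.

G3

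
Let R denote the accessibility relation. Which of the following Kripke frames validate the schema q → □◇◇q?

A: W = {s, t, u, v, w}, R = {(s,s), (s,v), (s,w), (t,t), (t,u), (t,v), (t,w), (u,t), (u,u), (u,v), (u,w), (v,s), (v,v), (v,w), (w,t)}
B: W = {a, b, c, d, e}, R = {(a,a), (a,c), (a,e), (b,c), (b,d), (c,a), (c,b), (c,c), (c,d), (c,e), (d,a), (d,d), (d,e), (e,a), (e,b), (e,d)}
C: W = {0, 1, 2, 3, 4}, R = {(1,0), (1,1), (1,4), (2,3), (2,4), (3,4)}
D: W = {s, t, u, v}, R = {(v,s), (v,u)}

B

The schema corresponds to a generalized confluence (Geach) condition: ∀x ∀z (xRz → ∃w (x = w ∧ zR²w)).
A: fails — sRw but no w* with s=w* and wR²w*.
B: condition met.
C: fails — 1R0 but no w with 1=w and 0R²w.
D: fails — vRs but no w with v=w and sR²w.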